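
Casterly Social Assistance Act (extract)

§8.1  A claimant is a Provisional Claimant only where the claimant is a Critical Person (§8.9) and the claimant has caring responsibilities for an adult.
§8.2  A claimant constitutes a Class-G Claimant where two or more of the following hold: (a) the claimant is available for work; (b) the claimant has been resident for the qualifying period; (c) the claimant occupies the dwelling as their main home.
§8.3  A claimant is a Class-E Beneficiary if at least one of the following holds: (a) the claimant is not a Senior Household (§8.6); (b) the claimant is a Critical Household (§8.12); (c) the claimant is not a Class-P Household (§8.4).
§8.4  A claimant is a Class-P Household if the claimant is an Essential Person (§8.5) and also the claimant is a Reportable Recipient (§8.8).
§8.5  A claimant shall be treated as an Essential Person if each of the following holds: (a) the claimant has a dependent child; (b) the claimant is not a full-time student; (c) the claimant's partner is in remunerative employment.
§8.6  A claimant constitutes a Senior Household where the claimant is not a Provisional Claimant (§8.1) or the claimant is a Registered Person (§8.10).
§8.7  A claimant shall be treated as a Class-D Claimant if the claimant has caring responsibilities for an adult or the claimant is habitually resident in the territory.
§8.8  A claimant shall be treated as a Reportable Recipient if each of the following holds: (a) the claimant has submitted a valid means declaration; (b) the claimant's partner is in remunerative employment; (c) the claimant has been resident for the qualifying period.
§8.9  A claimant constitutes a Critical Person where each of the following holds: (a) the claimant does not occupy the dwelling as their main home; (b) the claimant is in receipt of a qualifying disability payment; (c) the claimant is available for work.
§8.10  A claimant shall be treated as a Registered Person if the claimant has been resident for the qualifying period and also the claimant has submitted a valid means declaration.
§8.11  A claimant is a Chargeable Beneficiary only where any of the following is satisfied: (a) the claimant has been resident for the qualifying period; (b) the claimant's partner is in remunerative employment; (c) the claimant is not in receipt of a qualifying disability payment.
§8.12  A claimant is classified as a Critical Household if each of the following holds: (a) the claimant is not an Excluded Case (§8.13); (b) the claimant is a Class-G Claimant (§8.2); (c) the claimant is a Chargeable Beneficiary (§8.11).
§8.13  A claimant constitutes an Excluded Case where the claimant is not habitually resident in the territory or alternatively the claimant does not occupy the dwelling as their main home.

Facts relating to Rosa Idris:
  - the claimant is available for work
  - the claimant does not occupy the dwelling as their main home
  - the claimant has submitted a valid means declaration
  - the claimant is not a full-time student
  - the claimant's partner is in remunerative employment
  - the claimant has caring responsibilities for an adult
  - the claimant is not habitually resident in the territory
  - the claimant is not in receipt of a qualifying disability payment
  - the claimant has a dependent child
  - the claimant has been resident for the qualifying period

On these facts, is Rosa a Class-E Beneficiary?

Under §8.9: the claimant does not occupy the dwelling as their main home? yes; and the claimant is in receipt of a qualifying disability payment? no; and the claimant is available for work? yes. So the claimant is not a Critical Person.
Under §8.1: Critical Person (§8.9)? no; and the claimant has caring responsibilities for an adult? yes. So the claimant is not a Provisional Claimant.
Under §8.10: the claimant has been resident for the qualifying period? yes; and the claimant has submitted a valid means declaration? yes. So the claimant is a Registered Person.
Under §8.6: not a Provisional Claimant (§8.1)? yes; or Registered Person (§8.10)? yes. So the claimant is a Senior Household.
Under §8.13: the claimant is not habitually resident in the territory? yes; or the claimant does not occupy the dwelling as their main home? yes. So the claimant is an Excluded Case.
Under §8.2: the claimant is available for work? yes; the claimant has been resident for the qualifying period? yes; the claimant occupies the dwelling as their main home? no — 2 of 3 hold (need ≥2) → satisfied.
Under §8.11: the claimant has been resident for the qualifying period? yes; or the claimant's partner is in remunerative employment? yes; or the claimant is not in receipt of a qualifying disability payment? yes. So the claimant is a Chargeable Beneficiary.
Under §8.12: not an Excluded Case (§8.13)? no; and Class-G Claimant (§8.2)? yes; and Chargeable Beneficiary (§8.11)? yes. So the claimant is not a Critical Household.
Under §8.5: the claimant has a dependent child? yes; and the claimant is not a full-time student? yes; and the claimant's partner is in remunerative employment? yes. So the claimant is an Essential Person.
Under §8.8: the claimant has submitted a valid means declaration? yes; and the claimant's partner is in remunerative employment? yes; and the claimant has been resident for the qualifying period? yes. So the claimant is a Reportable Recipient.
Under §8.4: Essential Person (§8.5)? yes; and Reportable Recipient (§8.8)? yes. So the claimant is a Class-P Household.
Under §8.3: not a Senior Household (§8.6)? no; or Critical Household (§8.12)? no; or not a Class-P Household (§8.4)? no. So the claimant is not a Class-E Beneficiary.

No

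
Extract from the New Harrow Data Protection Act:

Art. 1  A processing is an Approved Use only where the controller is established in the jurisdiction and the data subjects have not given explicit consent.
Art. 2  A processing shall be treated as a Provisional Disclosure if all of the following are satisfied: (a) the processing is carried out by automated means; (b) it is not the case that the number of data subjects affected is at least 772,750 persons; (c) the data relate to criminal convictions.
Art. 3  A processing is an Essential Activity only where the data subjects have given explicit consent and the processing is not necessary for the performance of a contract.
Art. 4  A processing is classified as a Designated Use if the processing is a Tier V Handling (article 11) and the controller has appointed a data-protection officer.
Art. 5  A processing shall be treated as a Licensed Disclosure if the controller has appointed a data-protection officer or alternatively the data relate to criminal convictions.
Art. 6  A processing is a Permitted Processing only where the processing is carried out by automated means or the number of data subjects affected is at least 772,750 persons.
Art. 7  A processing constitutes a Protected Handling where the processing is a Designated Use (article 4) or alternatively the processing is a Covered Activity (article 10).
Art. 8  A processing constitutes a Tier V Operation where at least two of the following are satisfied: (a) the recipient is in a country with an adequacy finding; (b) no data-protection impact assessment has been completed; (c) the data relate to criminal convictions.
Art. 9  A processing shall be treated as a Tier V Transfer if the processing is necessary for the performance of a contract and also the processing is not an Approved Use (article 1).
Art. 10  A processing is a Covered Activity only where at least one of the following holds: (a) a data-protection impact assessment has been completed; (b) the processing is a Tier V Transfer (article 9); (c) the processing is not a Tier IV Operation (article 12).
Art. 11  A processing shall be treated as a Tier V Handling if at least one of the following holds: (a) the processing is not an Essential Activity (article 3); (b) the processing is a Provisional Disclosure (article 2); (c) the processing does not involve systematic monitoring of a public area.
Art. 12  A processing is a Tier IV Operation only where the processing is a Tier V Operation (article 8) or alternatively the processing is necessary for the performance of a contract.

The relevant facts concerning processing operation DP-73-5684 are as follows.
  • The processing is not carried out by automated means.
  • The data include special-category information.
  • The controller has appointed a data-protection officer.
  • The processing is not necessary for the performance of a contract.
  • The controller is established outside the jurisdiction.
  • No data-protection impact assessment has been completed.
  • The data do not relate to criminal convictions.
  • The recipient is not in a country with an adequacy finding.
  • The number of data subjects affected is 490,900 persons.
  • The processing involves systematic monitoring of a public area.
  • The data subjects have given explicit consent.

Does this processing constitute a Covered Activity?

Under article 1: the controller is established in the jurisdiction? no; and the data subjects have not given explicit consent? no. So the processing is not an Approved Use.
Under article 9: the processing is necessary for the performance of a contract? no; and not an Approved Use (article 1)? yes. So the processing is not a Tier V Transfer.
Under article 8: the recipient is in a country with an adequacy finding? no; no data-protection impact assessment has been completed? yes; the data relate to criminal convictions? no — 1 of 3 hold (need ≥2) → not satisfied.
Under article 12: Tier V Operation (article 8)? no; or the processing is necessary for the performance of a contract? no. So the processing is not a Tier IV Operation.
Under article 10: a data-protection impact assessment has been completed? no; or Tier V Transfer (article 9)? no; or not a Tier IV Operation (article 12)? yes. So the processing is a Covered Activity.

Yes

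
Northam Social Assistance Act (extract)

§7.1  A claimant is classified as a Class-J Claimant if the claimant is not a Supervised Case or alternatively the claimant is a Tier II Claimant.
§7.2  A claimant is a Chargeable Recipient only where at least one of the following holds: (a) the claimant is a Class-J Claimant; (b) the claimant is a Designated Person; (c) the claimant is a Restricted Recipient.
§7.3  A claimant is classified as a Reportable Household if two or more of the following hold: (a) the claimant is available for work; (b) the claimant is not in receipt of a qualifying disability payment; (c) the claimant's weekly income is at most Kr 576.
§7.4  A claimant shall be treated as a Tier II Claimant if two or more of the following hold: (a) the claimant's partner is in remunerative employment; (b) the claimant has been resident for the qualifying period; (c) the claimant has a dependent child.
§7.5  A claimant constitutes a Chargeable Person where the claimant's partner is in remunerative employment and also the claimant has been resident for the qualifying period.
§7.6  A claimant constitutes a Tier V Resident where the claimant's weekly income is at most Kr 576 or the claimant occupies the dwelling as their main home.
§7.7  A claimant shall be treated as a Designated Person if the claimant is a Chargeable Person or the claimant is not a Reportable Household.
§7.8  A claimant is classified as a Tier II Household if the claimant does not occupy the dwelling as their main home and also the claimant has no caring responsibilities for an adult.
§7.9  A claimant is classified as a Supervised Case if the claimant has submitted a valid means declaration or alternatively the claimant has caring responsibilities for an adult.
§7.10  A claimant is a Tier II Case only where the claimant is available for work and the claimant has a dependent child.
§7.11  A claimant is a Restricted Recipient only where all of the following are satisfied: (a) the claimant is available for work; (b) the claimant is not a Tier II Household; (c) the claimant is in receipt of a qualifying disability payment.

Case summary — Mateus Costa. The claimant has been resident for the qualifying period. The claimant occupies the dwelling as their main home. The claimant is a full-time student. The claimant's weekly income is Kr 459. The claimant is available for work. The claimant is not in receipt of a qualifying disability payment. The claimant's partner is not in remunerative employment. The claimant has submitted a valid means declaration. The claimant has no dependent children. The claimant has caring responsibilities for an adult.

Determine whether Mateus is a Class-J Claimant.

Under §7.9: the claimant has submitted a valid means declaration? yes; or the claimant has caring responsibilities for an adult? yes. So the claimant is a Supervised Case.
Under §7.4: the claimant's partner is in remunerative employment? no; the claimant has been resident for the qualifying period? yes; the claimant has a dependent child? no — 1 of 3 hold (need ≥2) → not satisfied.
Under §7.1: not a Supervised Case (§7.9)? no; or Tier II Claimant (§7.4)? no. So the claimant is not a Class-J Claimant.

No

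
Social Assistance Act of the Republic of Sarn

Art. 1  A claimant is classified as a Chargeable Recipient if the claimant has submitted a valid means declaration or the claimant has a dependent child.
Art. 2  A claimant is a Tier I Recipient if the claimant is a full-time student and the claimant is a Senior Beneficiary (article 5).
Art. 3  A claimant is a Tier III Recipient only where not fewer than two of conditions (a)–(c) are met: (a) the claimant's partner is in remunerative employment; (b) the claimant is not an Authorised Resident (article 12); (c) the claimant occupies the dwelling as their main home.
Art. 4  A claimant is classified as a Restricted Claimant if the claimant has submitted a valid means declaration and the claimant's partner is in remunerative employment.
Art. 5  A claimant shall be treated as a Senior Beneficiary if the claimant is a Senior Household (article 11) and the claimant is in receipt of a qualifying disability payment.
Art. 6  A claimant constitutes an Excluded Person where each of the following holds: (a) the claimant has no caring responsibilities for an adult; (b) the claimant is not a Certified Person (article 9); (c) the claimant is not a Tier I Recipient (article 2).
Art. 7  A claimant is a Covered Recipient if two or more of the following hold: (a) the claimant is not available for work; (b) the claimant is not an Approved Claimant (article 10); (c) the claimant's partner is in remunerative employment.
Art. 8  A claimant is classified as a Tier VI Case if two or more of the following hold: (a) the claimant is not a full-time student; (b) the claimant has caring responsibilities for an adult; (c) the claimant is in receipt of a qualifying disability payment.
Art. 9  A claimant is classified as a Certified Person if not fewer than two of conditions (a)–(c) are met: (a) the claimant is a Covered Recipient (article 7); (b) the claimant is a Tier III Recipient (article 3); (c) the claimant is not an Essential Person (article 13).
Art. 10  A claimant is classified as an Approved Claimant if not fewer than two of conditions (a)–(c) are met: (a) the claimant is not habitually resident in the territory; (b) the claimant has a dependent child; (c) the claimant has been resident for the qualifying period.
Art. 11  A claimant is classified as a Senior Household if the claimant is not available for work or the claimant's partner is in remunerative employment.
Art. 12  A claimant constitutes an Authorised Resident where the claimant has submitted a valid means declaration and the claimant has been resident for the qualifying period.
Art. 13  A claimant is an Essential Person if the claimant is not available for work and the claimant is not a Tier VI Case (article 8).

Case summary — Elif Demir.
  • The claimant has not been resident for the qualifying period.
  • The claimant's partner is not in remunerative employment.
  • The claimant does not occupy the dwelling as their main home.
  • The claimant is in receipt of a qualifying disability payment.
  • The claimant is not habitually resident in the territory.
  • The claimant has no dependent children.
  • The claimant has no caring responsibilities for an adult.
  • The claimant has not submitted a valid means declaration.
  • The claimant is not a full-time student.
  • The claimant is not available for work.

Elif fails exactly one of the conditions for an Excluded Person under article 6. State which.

Under article 10: the claimant is not habitually resident in the territory? yes; the claimant has a dependent child? no; the claimant has been resident for the qualifying period? no — 1 of 3 hold (need ≥2) → not satisfied.
Under article 7: the claimant is not available for work? yes; not an Approved Claimant (article 10)? yes; the claimant's partner is in remunerative employment? no — 2 of 3 hold (need ≥2) → satisfied.
Under article 12: the claimant has submitted a valid means declaration? no; and the claimant has been resident for the qualifying period? no. So the claimant is not an Authorised Resident.
Under article 3: the claimant's partner is in remunerative employment? no; not an Authorised Resident (article 12)? yes; the claimant occupies the dwelling as their main home? no — 1 of 3 hold (need ≥2) → not satisfied.
Under article 8: the claimant is not a full-time student? yes; the claimant has caring responsibilities for an adult? no; the claimant is in receipt of a qualifying disability payment? yes — 2 of 3 hold (need ≥2) → satisfied.
Under article 13: the claimant is not available for work? yes; and not a Tier VI Case (article 8)? no. So the claimant is not an Essential Person.
Under article 9: Covered Recipient (article 7)? yes; Tier III Recipient (article 3)? no; not an Essential Person (article 13)? yes — 2 of 3 hold (need ≥2) → satisfied.
Under article 11: the claimant is not available for work? yes; or the claimant's partner is in remunerative employment? no. So the claimant is a Senior Household.
Under article 5: Senior Household (article 11)? yes; and the claimant is in receipt of a qualifying disability payment? yes. So the claimant is a Senior Beneficiary.
Under article 2: the claimant is a full-time student? no; and Senior Beneficiary (article 5)? yes. So the claimant is not a Tier I Recipient.
Under article 6: the claimant has no caring responsibilities for an adult? yes; and not a Certified Person (article 9)? no; and not a Tier I Recipient (article 2)? yes. So the claimant is not an Excluded Person.

Certified Person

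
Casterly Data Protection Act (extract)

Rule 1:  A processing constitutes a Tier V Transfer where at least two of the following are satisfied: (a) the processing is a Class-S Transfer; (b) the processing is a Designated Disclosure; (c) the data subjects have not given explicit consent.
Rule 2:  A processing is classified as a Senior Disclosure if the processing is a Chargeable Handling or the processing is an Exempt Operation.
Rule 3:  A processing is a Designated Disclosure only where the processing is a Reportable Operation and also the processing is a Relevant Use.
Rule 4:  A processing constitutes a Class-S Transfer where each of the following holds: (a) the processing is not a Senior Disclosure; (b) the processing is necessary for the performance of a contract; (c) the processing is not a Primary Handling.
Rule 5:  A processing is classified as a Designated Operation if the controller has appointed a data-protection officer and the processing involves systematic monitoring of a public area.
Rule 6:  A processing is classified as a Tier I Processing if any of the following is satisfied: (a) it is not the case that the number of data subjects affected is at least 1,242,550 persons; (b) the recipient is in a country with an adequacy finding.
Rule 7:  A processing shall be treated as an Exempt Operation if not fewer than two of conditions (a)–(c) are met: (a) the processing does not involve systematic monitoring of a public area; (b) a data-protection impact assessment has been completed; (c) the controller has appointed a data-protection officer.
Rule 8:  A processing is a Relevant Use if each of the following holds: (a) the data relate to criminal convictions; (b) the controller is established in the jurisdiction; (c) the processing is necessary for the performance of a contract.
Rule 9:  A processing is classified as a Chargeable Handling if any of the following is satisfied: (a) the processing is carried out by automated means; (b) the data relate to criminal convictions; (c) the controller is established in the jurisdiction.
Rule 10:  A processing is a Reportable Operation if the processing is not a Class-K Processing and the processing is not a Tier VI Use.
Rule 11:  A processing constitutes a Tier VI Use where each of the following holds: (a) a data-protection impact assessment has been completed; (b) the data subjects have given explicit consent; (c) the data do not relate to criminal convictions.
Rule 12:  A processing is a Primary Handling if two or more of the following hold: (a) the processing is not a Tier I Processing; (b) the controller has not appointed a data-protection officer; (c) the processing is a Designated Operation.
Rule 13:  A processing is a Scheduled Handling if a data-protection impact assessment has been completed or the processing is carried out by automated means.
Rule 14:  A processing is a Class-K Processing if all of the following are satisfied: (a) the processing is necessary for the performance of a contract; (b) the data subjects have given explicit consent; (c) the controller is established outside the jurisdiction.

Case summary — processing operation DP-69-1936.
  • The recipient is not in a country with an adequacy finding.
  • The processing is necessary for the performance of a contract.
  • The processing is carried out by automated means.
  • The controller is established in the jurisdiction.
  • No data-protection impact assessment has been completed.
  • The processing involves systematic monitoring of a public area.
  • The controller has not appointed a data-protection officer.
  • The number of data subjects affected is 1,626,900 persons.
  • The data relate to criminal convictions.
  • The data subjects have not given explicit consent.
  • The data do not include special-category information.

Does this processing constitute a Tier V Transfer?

rule 9 — Chargeable Handling: [the processing is carried out by automated means? yes] OR [the data relate to criminal convictions? yes] OR [the controller is established in the jurisdiction? yes] → satisfied.
rule 7 — Exempt Operation: the processing does not involve systematic monitoring of a public area? no; a data-protection impact assessment has been completed? no; the controller has appointed a data-protection officer? no — 0 of 3 hold (need ≥2) → not satisfied.
rule 2 — Senior Disclosure: [Chargeable Handling (rule 9)? yes] OR [Exempt Operation (rule 7)? no] → satisfied.
rule 6 — Tier I Processing: [number of data subjects affected: 1,626,900 persons ≥ 1,242,550 persons? yes, so negated condition no] OR [the recipient is in a country with an adequacy finding? no] → not satisfied.
rule 5 — Designated Operation: [the controller has appointed a data-protection officer? no] AND [the processing involves systematic monitoring of a public area? yes] → not satisfied.
rule 12 — Primary Handling: not a Tier I Processing (rule 6)? yes; the controller has not appointed a data-protection officer? yes; Designated Operation (rule 5)? no — 2 of 3 hold (need ≥2) → satisfied.
rule 4 — Class-S Transfer: [not a Senior Disclosure (rule 2)? no] AND [the processing is necessary for the performance of a contract? yes] AND [not a Primary Handling (rule 12)? no] → not satisfied.
rule 14 — Class-K Processing: [the processing is necessary for the performance of a contract? yes] AND [the data subjects have given explicit consent? no] AND [the controller is established outside the jurisdiction? no] → not satisfied.
rule 11 — Tier VI Use: [a data-protection impact assessment has been completed? no] AND [the data subjects have given explicit consent? no] AND [the data do not relate to criminal convictions? no] → not satisfied.
rule 10 — Reportable Operation: [not a Class-K Processing (rule 14)? yes] AND [not a Tier VI Use (rule 11)? yes] → satisfied.
rule 8 — Relevant Use: [the data relate to criminal convictions? yes] AND [the controller is established in the jurisdiction? yes] AND [the processing is necessary for the performance of a contract? yes] → satisfied.
rule 3 — Designated Disclosure: [Reportable Operation (rule 10)? yes] AND [Relevant Use (rule 8)? yes] → satisfied.
rule 1 — Tier V Transfer: Class-S Transfer (rule 4)? no; Designated Disclosure (rule 3)? yes; the data subjects have not given explicit consent? yes — 2 of 3 hold (need ≥2) → satisfied.

Yes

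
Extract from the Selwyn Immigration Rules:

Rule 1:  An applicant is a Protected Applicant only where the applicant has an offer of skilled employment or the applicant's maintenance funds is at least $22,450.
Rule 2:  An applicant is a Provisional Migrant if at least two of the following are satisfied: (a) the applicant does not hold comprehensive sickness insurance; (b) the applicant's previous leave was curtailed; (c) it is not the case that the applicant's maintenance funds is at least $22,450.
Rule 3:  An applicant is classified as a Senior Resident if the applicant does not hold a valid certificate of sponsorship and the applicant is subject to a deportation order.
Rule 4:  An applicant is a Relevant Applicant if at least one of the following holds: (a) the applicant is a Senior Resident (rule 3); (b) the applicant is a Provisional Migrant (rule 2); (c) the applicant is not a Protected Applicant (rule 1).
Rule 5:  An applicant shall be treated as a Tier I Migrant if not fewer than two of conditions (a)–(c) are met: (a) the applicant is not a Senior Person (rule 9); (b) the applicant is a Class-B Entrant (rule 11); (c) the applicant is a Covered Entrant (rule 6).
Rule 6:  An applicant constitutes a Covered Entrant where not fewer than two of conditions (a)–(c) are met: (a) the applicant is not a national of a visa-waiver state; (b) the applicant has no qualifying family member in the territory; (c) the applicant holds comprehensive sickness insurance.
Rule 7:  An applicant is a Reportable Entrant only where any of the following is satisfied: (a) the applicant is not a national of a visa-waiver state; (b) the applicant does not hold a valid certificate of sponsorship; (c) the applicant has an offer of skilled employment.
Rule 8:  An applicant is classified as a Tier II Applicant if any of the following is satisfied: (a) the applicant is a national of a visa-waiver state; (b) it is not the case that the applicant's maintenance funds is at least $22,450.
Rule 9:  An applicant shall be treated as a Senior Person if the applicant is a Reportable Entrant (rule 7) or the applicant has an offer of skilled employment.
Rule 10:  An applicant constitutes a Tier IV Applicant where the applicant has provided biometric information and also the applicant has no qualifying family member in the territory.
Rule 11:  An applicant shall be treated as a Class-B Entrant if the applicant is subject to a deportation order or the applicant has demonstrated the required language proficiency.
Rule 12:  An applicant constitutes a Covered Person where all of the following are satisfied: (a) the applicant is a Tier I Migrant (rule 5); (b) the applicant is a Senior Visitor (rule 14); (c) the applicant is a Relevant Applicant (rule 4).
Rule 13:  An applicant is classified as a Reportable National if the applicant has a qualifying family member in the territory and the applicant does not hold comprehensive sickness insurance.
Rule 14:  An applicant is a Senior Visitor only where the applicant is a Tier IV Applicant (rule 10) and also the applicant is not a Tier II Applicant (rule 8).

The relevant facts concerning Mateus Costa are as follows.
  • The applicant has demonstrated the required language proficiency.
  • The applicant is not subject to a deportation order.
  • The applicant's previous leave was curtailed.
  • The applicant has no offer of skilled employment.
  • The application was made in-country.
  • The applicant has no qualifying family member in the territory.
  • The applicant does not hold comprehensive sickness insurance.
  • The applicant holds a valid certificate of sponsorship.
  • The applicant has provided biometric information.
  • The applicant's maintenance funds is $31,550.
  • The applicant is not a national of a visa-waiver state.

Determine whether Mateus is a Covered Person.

rule 7 — Reportable Entrant: [the applicant is not a national of a visa-waiver state? yes] OR [the applicant does not hold a valid certificate of sponsorship? no] OR [the applicant has an offer of skilled employment? no] → satisfied.
rule 9 — Senior Person: [Reportable Entrant (rule 7)? yes] OR [the applicant has an offer of skilled employment? no] → satisfied.
rule 11 — Class-B Entrant: [the applicant is subject to a deportation order? no] OR [the applicant has demonstrated the required language proficiency? yes] → satisfied.
rule 6 — Covered Entrant: the applicant is not a national of a visa-waiver state? yes; the applicant has no qualifying family member in the territory? yes; the applicant holds comprehensive sickness insurance? no — 2 of 3 hold (need ≥2) → satisfied.
rule 5 — Tier I Migrant: not a Senior Person (rule 9)? no; Class-B Entrant (rule 11)? yes; Covered Entrant (rule 6)? yes — 2 of 3 hold (need ≥2) → satisfied.
rule 10 — Tier IV Applicant: [the applicant has provided biometric information? yes] AND [the applicant has no qualifying family member in the territory? yes] → satisfied.
rule 8 — Tier II Applicant: [the applicant is a national of a visa-waiver state? no] OR [applicant's maintenance funds: $31,550 ≥ $22,450? yes, so negated condition no] → not satisfied.
rule 14 — Senior Visitor: [Tier IV Applicant (rule 10)? yes] AND [not a Tier II Applicant (rule 8)? yes] → satisfied.
rule 3 — Senior Resident: [the applicant does not hold a valid certificate of sponsorship? no] AND [the applicant is subject to a deportation order? no] → not satisfied.
rule 2 — Provisional Migrant: the applicant does not hold comprehensive sickness insurance? yes; the applicant's previous leave was curtailed? yes; applicant's maintenance funds: $31,550 ≥ $22,450? yes, so negated condition no — 2 of 3 hold (need ≥2) → satisfied.
rule 1 — Protected Applicant: [the applicant has an offer of skilled employment? no] OR [applicant's maintenance funds: $31,550 ≥ $22,450? yes] → satisfied.
rule 4 — Relevant Applicant: [Senior Resident (rule 3)? no] OR [Provisional Migrant (rule 2)? yes] OR [not a Protected Applicant (rule 1)? no] → satisfied.
rule 12 — Covered Person: [Tier I Migrant (rule 5)? yes] AND [Senior Visitor (rule 14)? yes] AND [Relevant Applicant (rule 4)? yes] → satisfied.

Yes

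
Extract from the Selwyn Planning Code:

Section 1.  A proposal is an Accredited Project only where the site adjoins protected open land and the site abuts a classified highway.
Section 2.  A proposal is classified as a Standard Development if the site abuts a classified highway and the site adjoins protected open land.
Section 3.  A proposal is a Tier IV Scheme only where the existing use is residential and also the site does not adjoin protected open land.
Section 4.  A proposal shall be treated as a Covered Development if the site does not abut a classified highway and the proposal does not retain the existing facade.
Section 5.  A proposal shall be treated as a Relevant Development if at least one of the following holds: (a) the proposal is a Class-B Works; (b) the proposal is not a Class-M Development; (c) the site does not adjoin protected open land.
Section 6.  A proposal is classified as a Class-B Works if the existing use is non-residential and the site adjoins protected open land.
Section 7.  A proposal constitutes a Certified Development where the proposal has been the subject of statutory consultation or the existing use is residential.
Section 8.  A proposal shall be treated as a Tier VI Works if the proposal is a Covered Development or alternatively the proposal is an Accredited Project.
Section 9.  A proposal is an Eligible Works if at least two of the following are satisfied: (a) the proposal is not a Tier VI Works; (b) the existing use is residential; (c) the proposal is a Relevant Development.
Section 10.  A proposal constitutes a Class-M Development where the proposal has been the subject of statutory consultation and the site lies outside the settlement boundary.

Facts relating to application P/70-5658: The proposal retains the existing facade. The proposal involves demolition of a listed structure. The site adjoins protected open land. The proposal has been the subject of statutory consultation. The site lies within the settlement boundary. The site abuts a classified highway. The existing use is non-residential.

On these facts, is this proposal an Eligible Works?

Under section 4: the site does not abut a classified highway? no; and the proposal does not retain the existing facade? no. So the proposal is not a Covered Development.
Under section 1: the site adjoins protected open land? yes; and the site abuts a classified highway? yes. So the proposal is an Accredited Project.
Under section 8: Covered Development (section 4)? no; or Accredited Project (section 1)? yes. So the proposal is a Tier VI Works.
Under section 6: the existing use is non-residential? yes; and the site adjoins protected open land? yes. So the proposal is a Class-B Works.
Under section 10: the proposal has been the subject of statutory consultation? yes; and the site lies outside the settlement boundary? no. So the proposal is not a Class-M Development.
Under section 5: Class-B Works (section 6)? yes; or not a Class-M Development (section 10)? yes; or the site does not adjoin protected open land? no. So the proposal is a Relevant Development.
Under section 9: not a Tier VI Works (section 8)? no; the existing use is residential? no; Relevant Development (section 5)? yes — 1 of 3 hold (need ≥2) → not satisfied.

No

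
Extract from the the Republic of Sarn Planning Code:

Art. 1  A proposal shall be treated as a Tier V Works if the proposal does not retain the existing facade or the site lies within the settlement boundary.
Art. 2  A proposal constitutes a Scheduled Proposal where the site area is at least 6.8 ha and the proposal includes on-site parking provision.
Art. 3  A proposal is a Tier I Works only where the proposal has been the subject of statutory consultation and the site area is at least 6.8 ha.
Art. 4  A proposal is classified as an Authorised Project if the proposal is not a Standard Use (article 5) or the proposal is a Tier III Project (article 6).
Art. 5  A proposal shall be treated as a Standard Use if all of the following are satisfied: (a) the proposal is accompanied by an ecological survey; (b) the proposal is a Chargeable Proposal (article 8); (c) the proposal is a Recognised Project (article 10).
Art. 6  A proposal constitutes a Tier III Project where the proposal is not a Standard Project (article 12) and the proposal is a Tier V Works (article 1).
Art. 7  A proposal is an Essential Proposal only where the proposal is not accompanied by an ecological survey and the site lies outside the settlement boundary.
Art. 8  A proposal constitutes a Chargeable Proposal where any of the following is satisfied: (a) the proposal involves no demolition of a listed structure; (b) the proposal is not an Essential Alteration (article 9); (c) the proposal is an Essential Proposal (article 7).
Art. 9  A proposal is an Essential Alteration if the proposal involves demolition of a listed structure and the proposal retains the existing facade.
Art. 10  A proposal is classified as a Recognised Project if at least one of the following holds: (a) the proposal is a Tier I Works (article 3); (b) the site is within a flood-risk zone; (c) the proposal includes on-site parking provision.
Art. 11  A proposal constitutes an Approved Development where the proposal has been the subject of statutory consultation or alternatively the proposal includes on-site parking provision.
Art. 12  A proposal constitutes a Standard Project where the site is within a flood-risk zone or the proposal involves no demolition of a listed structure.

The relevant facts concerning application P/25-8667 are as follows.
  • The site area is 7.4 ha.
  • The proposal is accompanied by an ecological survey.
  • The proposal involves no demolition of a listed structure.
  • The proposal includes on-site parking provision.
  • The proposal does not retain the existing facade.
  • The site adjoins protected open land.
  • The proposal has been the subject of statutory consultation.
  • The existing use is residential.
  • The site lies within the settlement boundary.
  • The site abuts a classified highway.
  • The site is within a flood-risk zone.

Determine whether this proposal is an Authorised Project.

No

article 9 — Essential Alteration: [the proposal involves demolition of a listed structure? no] AND [the proposal retains the existing facade? no] → not satisfied.
article 7 — Essential Proposal: [the proposal is not accompanied by an ecological survey? no] AND [the site lies outside the settlement boundary? no] → not satisfied.
article 8 — Chargeable Proposal: [the proposal involves no demolition of a listed structure? yes] OR [not an Essential Alteration (article 9)? yes] OR [Essential Proposal (article 7)? no] → satisfied.
article 3 — Tier I Works: [the proposal has been the subject of statutory consultation? yes] AND [site area: 7.4 ha ≥ 6.8 ha? yes] → satisfied.
article 10 — Recognised Project: [Tier I Works (article 3)? yes] OR [the site is within a flood-risk zone? yes] OR [the proposal includes on-site parking provision? yes] → satisfied.
article 5 — Standard Use: [the proposal is accompanied by an ecological survey? yes] AND [Chargeable Proposal (article 8)? yes] AND [Recognised Project (article 10)? yes] → satisfied.
article 12 — Standard Project: [the site is within a flood-risk zone? yes] OR [the proposal involves no demolition of a listed structure? yes] → satisfied.
article 1 — Tier V Works: [the proposal does not retain the existing facade? yes] OR [the site lies within the settlement boundary? yes] → satisfied.
article 6 — Tier III Project: [not a Standard Project (article 12)? no] AND [Tier V Works (article 1)? yes] → not satisfied.
article 4 — Authorised Project: [not a Standard Use (article 5)? no] OR [Tier III Project (article 6)? no] → not satisfied.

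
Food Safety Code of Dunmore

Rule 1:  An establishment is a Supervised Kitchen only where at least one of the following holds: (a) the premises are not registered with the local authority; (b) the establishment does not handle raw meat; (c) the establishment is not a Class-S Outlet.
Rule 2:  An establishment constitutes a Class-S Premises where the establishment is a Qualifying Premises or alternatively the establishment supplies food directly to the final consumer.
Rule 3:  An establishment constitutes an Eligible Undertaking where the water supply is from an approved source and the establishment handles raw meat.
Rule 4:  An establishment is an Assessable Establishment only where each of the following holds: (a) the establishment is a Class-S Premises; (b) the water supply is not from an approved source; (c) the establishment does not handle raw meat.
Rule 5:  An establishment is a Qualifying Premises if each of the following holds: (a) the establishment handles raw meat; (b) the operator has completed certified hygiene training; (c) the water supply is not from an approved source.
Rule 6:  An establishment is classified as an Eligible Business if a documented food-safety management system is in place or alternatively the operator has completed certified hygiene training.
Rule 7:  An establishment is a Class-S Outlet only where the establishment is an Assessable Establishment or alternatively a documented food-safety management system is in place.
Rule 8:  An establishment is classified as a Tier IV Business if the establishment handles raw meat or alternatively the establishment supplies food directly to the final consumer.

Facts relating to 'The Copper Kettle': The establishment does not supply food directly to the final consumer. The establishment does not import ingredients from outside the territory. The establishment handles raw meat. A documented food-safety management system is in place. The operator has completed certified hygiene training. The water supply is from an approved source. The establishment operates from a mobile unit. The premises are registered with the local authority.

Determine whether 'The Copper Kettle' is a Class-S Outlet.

Yes

rule 5 — Qualifying Premises: [the establishment handles raw meat? yes] AND [the operator has completed certified hygiene training? yes] AND [the water supply is not from an approved source? no] → not satisfied.
rule 2 — Class-S Premises: [Qualifying Premises (rule 5)? no] OR [the establishment supplies food directly to the final consumer? no] → not satisfied.
rule 4 — Assessable Establishment: [Class-S Premises (rule 2)? no] AND [the water supply is not from an approved source? no] AND [the establishment does not handle raw meat? no] → not satisfied.
rule 7 — Class-S Outlet: [Assessable Establishment (rule 4)? no] OR [a documented food-safety management system is in place? yes] → satisfied.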